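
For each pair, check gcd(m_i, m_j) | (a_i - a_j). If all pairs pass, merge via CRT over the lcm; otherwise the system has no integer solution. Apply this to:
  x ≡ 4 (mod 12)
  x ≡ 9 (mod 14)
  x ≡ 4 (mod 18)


Moduli 12, 14, 18 are not pairwise coprime, so CRT works modulo lcm(m_i) when all pairwise compatibility conditions hold.
Pairwise compatibility: gcd(m_i, m_j) must divide a_i - a_j for every pair.
Merge one congruence at a time:
  Start: x ≡ 4 (mod 12).
  Combine with x ≡ 9 (mod 14): gcd(12, 14) = 2, and 9 - 4 = 5 is NOT divisible by 2.
    ⇒ system is inconsistent (no integer solution).

No solution (the system is inconsistent).


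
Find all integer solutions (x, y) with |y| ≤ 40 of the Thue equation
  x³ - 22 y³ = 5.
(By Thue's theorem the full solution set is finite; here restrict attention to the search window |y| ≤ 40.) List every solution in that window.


The equation is x³ - 22y³ = 5. For fixed y, x³ = 22·y³ + 5, so a solution requires the RHS to be a perfect cube.
Strategy: iterate y from -40 to 40, compute RHS = 22·y³ + 5, and check whether it is a (positive or negative) perfect cube.
Check small values of y:
  y = 0: RHS = 5 is not a perfect cube.
  y = 1: RHS = 27 = (3)³ ⇒ x = 3 works.
  y = -1: RHS = -17 is not a perfect cube.
  y = 2: RHS = 181 is not a perfect cube.
  y = -2: RHS = -171 is not a perfect cube.
  y = 3: RHS = 599 is not a perfect cube.
  y = -3: RHS = -589 is not a perfect cube.
Continuing the search up to |y| = 40 finds no further solutions beyond those listed.
Collected solutions: (3, 1).

Solutions (with |y| ≤ 40): (3, 1).


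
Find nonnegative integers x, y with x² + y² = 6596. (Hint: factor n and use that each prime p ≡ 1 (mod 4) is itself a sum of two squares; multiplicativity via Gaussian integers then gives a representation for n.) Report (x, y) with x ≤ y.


Step 1: Factor n = 6596 = 2^2 · 17 · 97.
Step 2: Check the mod-4 condition on each prime factor: 2 = 2 (special); 17 ≡ 1 (mod 4), exponent 1; 97 ≡ 1 (mod 4), exponent 1.
All primes ≡ 3 (mod 4) appear to even exponent (or don't appear), so by the two-squares theorem n IS expressible as a sum of two squares.
Step 3: Build a representation. Group n = k² · m with k = 2 and m = 17 · 97 = 1649 (a product of primes ≡ 1 (mod 4)); a representation of m scales to one of n via (k·x)² + (k·y)² = k²(x² + y²). Each prime p ≡ 1 (mod 4) is itself a sum of two squares; find a² by testing p − a² for a perfect square:
  17: 17 − 1² = 16 = 4² ⇒ 17 = 1² + 4².
  97: 97 − 1² = 96, 97 − 2² = 93, 97 − 3² = 88, 97 − 4² = 81 = 9² ⇒ 97 = 4² + 9².
  Combine using the Brahmagupta–Fibonacci identity (a² + b²)(c² + d²) = (ac − bd)² + (ad + bc)² = (ac + bd)² + (ad − bc)²:
  17 · 97 = 1649: from (1² + 4²)(4² + 9²), take (1·4 − 4·9, 1·9 + 4·4) = (4 − 36, 9 + 16) = (-32, 25); dropping signs (only squares matter) gives (32, 25); check 32² + 25² = 1024 + 625 = 1649 ✓.
  Scale by k = 2: (2·32, 2·25) = (64, 50).
Step 4: Order so x ≤ y and verify: 50² + 64² = 2500 + 4096 = 6596 = n. ✓

n = 6596 = 50² + 64² (one valid representation with x ≤ y).


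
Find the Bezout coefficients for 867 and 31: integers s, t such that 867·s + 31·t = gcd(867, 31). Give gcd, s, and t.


Euclidean algorithm on (867, 31) — divide until remainder is 0:
  867 = 27 · 31 + 30
  31 = 1 · 30 + 1
  30 = 30 · 1 + 0
gcd(867, 31) = 1.
Track Bezout coefficients alongside the remainders: start with r₀ = 867 = a·1 + b·0 (s = 1, t = 0) and r₁ = 31 = a·0 + b·1 (s = 0, t = 1); each new remainder r_{k+1} = r_{k-1} − q_k·r_k inherits s_{k+1} = s_{k-1} − q_k·s_k, t_{k+1} = t_{k-1} − q_k·t_k, so r_k = a·s_k + b·t_k at every step:
  q = 27: r = 30, s = 1 − 27·0 = 1, t = 0 − 27·1 = -27  (check: 867·1 + 31·(-27) = 30)
  q = 1: r = 1, s = 0 − 1·1 = -1, t = 1 − 1·(-27) = 28  (check: 867·(-1) + 31·28 = 1)
The row with r = 1 (the gcd) gives the Bezout coefficients s = -1, t = 28.
Result: 867 · (-1) + 31 · (28) = 1.

gcd(867, 31) = 1; s = -1, t = 28 (check: 867·(-1) + 31·28 = 1).


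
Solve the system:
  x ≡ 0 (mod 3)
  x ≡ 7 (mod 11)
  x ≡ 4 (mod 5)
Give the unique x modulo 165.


Moduli 3, 11, 5 are pairwise coprime; by CRT there is a unique solution modulo M = 3 · 11 · 5 = 165.
Solve pairwise, accumulating the modulus:
  Start with x ≡ 0 (mod 3).
  Combine with x ≡ 7 (mod 11): since gcd(3, 11) = 1, we get a unique residue mod 33.
    Write x = 0 + 3·t and substitute into x ≡ 7 (mod 11): 3·t ≡ 7 − 0 = 7 (mod 11).
    The inverse of 3 mod 11 is 4 (since 3·4 = 12 = 1·11 + 1), so t ≡ 4·7 = 28 ≡ 6 (mod 11).
    Then x = 0 + 3·6 = 18, valid modulo lcm(3, 11) = 33: x ≡ 18 (mod 33).
  Combine with x ≡ 4 (mod 5): since gcd(33, 5) = 1, we get a unique residue mod 165.
    Write x = 18 + 33·t and substitute into x ≡ 4 (mod 5): 33·t ≡ 4 − 18 = -14 (mod 5).
    Reduce coefficients mod 5: 3·t ≡ 1 (mod 5).
    The inverse of 3 mod 5 is 2 (since 3·2 = 6 = 1·5 + 1), so t ≡ 2·1 = 2 ≡ 2 (mod 5).
    Then x = 18 + 33·2 = 84, valid modulo lcm(33, 5) = 165: x ≡ 84 (mod 165).
Verify: 84 mod 3 = 0 ✓, 84 mod 11 = 7 ✓, 84 mod 5 = 4 ✓.

x ≡ 84 (mod 165).


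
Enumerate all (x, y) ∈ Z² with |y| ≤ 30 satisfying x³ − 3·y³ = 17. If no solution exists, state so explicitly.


The equation is x³ - 3y³ = 17. For fixed y, x³ = 3·y³ + 17, so a solution requires the RHS to be a perfect cube.
Strategy: iterate y from -30 to 30, compute RHS = 3·y³ + 17, and check whether it is a (positive or negative) perfect cube.
Check small values of y:
  y = 0: RHS = 17 is not a perfect cube.
  y = 1: RHS = 20 is not a perfect cube.
  y = -1: RHS = 14 is not a perfect cube.
  y = 2: RHS = 41 is not a perfect cube.
  y = -2: RHS = -7 is not a perfect cube.
  y = 3: RHS = 98 is not a perfect cube.
  y = -3: RHS = -64 = (-4)³ ⇒ x = -4 works.
Continuing the search up to |y| = 30 finds no further solutions beyond those listed.
Collected solutions: (-4, -3).

Solutions (with |y| ≤ 30): (-4, -3).


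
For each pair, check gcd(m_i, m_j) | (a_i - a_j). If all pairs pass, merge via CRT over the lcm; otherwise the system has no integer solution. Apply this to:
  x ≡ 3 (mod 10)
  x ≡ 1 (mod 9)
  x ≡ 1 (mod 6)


Moduli 10, 9, 6 are not pairwise coprime, so CRT works modulo lcm(m_i) when all pairwise compatibility conditions hold.
Pairwise compatibility: gcd(m_i, m_j) must divide a_i - a_j for every pair.
Merge one congruence at a time:
  Start: x ≡ 3 (mod 10).
  Combine with x ≡ 1 (mod 9): gcd(10, 9) = 1; 1 - 3 = -2, which IS divisible by 1, so compatible.
    Write x = 3 + 10·t and substitute into x ≡ 1 (mod 9): 10·t ≡ 1 − 3 = -2 (mod 9).
    Reduce coefficients mod 9: 1·t ≡ 7 (mod 9).
    So t ≡ 7 (mod 9).
    Then x = 3 + 10·7 = 73, valid modulo lcm(10, 9) = 90: x ≡ 73 (mod 90).
  Combine with x ≡ 1 (mod 6): gcd(90, 6) = 6; 1 - 73 = -72, which IS divisible by 6, so compatible.
    Write x = 73 + 90·t and substitute into x ≡ 1 (mod 6): 90·t ≡ 1 − 73 = -72 (mod 6).
    Divide the congruence (and modulus) by g = 6: 15·t ≡ -12 (mod 1).
    Modulo 1 every t works; take t = 0.
    Then x = 73 + 90·0 = 73, valid modulo lcm(90, 6) = 90: x ≡ 73 (mod 90).
Verify: 73 mod 10 = 3, 73 mod 9 = 1, 73 mod 6 = 1.

x ≡ 73 (mod 90).


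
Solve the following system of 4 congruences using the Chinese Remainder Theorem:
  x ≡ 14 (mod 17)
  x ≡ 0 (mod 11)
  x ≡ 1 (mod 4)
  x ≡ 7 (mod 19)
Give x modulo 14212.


Product of moduli M = 17 · 11 · 4 · 19 = 14212.
Merge one congruence at a time:
  Start: x ≡ 14 (mod 17).
  Combine with x ≡ 0 (mod 11); new modulus lcm = 187.
    Write x = 14 + 17·t and substitute into x ≡ 0 (mod 11): 17·t ≡ 0 − 14 = -14 (mod 11).
    Reduce coefficients mod 11: 6·t ≡ 8 (mod 11).
    The inverse of 6 mod 11 is 2 (since 6·2 = 12 = 1·11 + 1), so t ≡ 2·8 = 16 ≡ 5 (mod 11).
    Then x = 14 + 17·5 = 99, valid modulo lcm(17, 11) = 187: x ≡ 99 (mod 187).
  Combine with x ≡ 1 (mod 4); new modulus lcm = 748.
    Write x = 99 + 187·t and substitute into x ≡ 1 (mod 4): 187·t ≡ 1 − 99 = -98 (mod 4).
    Reduce coefficients mod 4: 3·t ≡ 2 (mod 4).
    The inverse of 3 mod 4 is 3 (since 3·3 = 9 = 2·4 + 1), so t ≡ 3·2 = 6 ≡ 2 (mod 4).
    Then x = 99 + 187·2 = 473, valid modulo lcm(187, 4) = 748: x ≡ 473 (mod 748).
  Combine with x ≡ 7 (mod 19); new modulus lcm = 14212.
    Write x = 473 + 748·t and substitute into x ≡ 7 (mod 19): 748·t ≡ 7 − 473 = -466 (mod 19).
    Reduce coefficients mod 19: 7·t ≡ 9 (mod 19).
    The inverse of 7 mod 19 is 11 (since 7·11 = 77 = 4·19 + 1), so t ≡ 11·9 = 99 ≡ 4 (mod 19).
    Then x = 473 + 748·4 = 3465, valid modulo lcm(748, 19) = 14212: x ≡ 3465 (mod 14212).
Verify against each original: 3465 mod 17 = 14, 3465 mod 11 = 0, 3465 mod 4 = 1, 3465 mod 19 = 7.

x ≡ 3465 (mod 14212).


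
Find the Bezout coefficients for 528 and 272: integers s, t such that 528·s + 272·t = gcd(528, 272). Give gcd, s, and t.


Euclidean algorithm on (528, 272) — divide until remainder is 0:
  528 = 1 · 272 + 256
  272 = 1 · 256 + 16
  256 = 16 · 16 + 0
gcd(528, 272) = 16.
Track Bezout coefficients alongside the remainders: start with r₀ = 528 = a·1 + b·0 (s = 1, t = 0) and r₁ = 272 = a·0 + b·1 (s = 0, t = 1); each new remainder r_{k+1} = r_{k-1} − q_k·r_k inherits s_{k+1} = s_{k-1} − q_k·s_k, t_{k+1} = t_{k-1} − q_k·t_k, so r_k = a·s_k + b·t_k at every step:
  q = 1: r = 256, s = 1 − 1·0 = 1, t = 0 − 1·1 = -1  (check: 528·1 + 272·(-1) = 256)
  q = 1: r = 16, s = 0 − 1·1 = -1, t = 1 − 1·(-1) = 2  (check: 528·(-1) + 272·2 = 16)
The row with r = 16 (the gcd) gives the Bezout coefficients s = -1, t = 2.
Result: 528 · (-1) + 272 · (2) = 16.

gcd(528, 272) = 16; s = -1, t = 2 (check: 528·(-1) + 272·2 = 16).


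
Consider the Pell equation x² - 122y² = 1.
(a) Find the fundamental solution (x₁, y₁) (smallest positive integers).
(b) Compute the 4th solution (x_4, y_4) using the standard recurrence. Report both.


Step 1: Find the fundamental solution (x₁, y₁) of x² - 122y² = 1.
  Expand √122 as a continued fraction. a₀ = ⌊√122⌋ = 11; iterate m_{k+1} = d_k·a_k − m_k, d_{k+1} = (122 − m_{k+1}²)/d_k, a_{k+1} = ⌊(a₀ + m_{k+1})/d_{k+1}⌋ (starting m₀ = 0, d₀ = 1), with convergents p_k = a_k·p_{k-1} + p_{k-2}, q_k = a_k·q_{k-1} + q_{k-2} (p₋₁ = 1, q₋₁ = 0):
  k = 0: a₀ = 11; p₀/q₀ = 11/1; p₀² − 122·q₀² = 121 − 122 = -1.
  k = 1: m = 11, d = 1, a = ⌊(11 + 11)/1⌋ = 22; p/q = (22·11 + 1)/(22·1 + 0) = 243/22; p² − 122·q² = 59049 − 59048 = 1.
  The first convergent with p² − 122·q² = 1 gives the fundamental solution (x₁, y₁) = (243, 22).
Step 2: Apply the recurrence (x_{n+1}, y_{n+1}) = (x₁x_n + 122y₁y_n, x₁y_n + y₁x_n) repeatedly.
  From (x_1, y_1) = (243, 22): x_2 = 243·243 + 122·22·22 = 118097; y_2 = 243·22 + 22·243 = 10692.
  From (x_2, y_2) = (118097, 10692): x_3 = 243·118097 + 122·22·10692 = 57394899; y_3 = 243·10692 + 22·118097 = 5196290.
  From (x_3, y_3) = (57394899, 5196290): x_4 = 243·57394899 + 122·22·5196290 = 27893802817; y_4 = 243·5196290 + 22·57394899 = 2525386248.
Step 3: Verify x_4² - 122·y_4² = 778064235593677135489 - 778064235593677135488 = 1 (should be 1). ✓

(x_1, y_1) = (243, 22); (x_4, y_4) = (27893802817, 2525386248).


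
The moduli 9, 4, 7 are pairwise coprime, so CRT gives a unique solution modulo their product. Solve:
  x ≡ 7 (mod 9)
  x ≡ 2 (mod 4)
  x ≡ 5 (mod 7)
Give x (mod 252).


Moduli 9, 4, 7 are pairwise coprime; by CRT there is a unique solution modulo M = 9 · 4 · 7 = 252.
Solve pairwise, accumulating the modulus:
  Start with x ≡ 7 (mod 9).
  Combine with x ≡ 2 (mod 4): since gcd(9, 4) = 1, we get a unique residue mod 36.
    Write x = 7 + 9·t and substitute into x ≡ 2 (mod 4): 9·t ≡ 2 − 7 = -5 (mod 4).
    Reduce coefficients mod 4: 1·t ≡ 3 (mod 4).
    So t ≡ 3 (mod 4).
    Then x = 7 + 9·3 = 34, valid modulo lcm(9, 4) = 36: x ≡ 34 (mod 36).
  Combine with x ≡ 5 (mod 7): since gcd(36, 7) = 1, we get a unique residue mod 252.
    Write x = 34 + 36·t and substitute into x ≡ 5 (mod 7): 36·t ≡ 5 − 34 = -29 (mod 7).
    Reduce coefficients mod 7: 1·t ≡ 6 (mod 7).
    So t ≡ 6 (mod 7).
    Then x = 34 + 36·6 = 250, valid modulo lcm(36, 7) = 252: x ≡ 250 (mod 252).
Verify: 250 mod 9 = 7 ✓, 250 mod 4 = 2 ✓, 250 mod 7 = 5 ✓.

x ≡ 250 (mod 252).


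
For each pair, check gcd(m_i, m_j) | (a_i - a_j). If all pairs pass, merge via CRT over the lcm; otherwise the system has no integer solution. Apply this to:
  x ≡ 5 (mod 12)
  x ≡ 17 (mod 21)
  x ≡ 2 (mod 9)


Moduli 12, 21, 9 are not pairwise coprime, so CRT works modulo lcm(m_i) when all pairwise compatibility conditions hold.
Pairwise compatibility: gcd(m_i, m_j) must divide a_i - a_j for every pair.
Merge one congruence at a time:
  Start: x ≡ 5 (mod 12).
  Combine with x ≡ 17 (mod 21): gcd(12, 21) = 3; 17 - 5 = 12, which IS divisible by 3, so compatible.
    Write x = 5 + 12·t and substitute into x ≡ 17 (mod 21): 12·t ≡ 17 − 5 = 12 (mod 21).
    Divide the congruence (and modulus) by g = 3: 4·t ≡ 4 (mod 7).
    The inverse of 4 mod 7 is 2 (since 4·2 = 8 = 1·7 + 1), so t ≡ 2·4 = 8 ≡ 1 (mod 7).
    Then x = 5 + 12·1 = 17, valid modulo lcm(12, 21) = 84: x ≡ 17 (mod 84).
  Combine with x ≡ 2 (mod 9): gcd(84, 9) = 3; 2 - 17 = -15, which IS divisible by 3, so compatible.
    Write x = 17 + 84·t and substitute into x ≡ 2 (mod 9): 84·t ≡ 2 − 17 = -15 (mod 9).
    Divide the congruence (and modulus) by g = 3: 28·t ≡ -5 (mod 3).
    Reduce coefficients mod 3: 1·t ≡ 1 (mod 3).
    So t ≡ 1 (mod 3).
    Then x = 17 + 84·1 = 101, valid modulo lcm(84, 9) = 252: x ≡ 101 (mod 252).
Verify: 101 mod 12 = 5, 101 mod 21 = 17, 101 mod 9 = 2.

x ≡ 101 (mod 252).


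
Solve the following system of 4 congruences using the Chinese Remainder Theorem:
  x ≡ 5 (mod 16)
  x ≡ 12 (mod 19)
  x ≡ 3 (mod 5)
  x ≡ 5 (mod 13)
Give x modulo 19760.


Product of moduli M = 16 · 19 · 5 · 13 = 19760.
Merge one congruence at a time:
  Start: x ≡ 5 (mod 16).
  Combine with x ≡ 12 (mod 19); new modulus lcm = 304.
    Write x = 5 + 16·t and substitute into x ≡ 12 (mod 19): 16·t ≡ 12 − 5 = 7 (mod 19).
    The inverse of 16 mod 19 is 6 (since 16·6 = 96 = 5·19 + 1), so t ≡ 6·7 = 42 ≡ 4 (mod 19).
    Then x = 5 + 16·4 = 69, valid modulo lcm(16, 19) = 304: x ≡ 69 (mod 304).
  Combine with x ≡ 3 (mod 5); new modulus lcm = 1520.
    Write x = 69 + 304·t and substitute into x ≡ 3 (mod 5): 304·t ≡ 3 − 69 = -66 (mod 5).
    Reduce coefficients mod 5: 4·t ≡ 4 (mod 5).
    The inverse of 4 mod 5 is 4 (since 4·4 = 16 = 3·5 + 1), so t ≡ 4·4 = 16 ≡ 1 (mod 5).
    Then x = 69 + 304·1 = 373, valid modulo lcm(304, 5) = 1520: x ≡ 373 (mod 1520).
  Combine with x ≡ 5 (mod 13); new modulus lcm = 19760.
    Write x = 373 + 1520·t and substitute into x ≡ 5 (mod 13): 1520·t ≡ 5 − 373 = -368 (mod 13).
    Reduce coefficients mod 13: 12·t ≡ 9 (mod 13).
    The inverse of 12 mod 13 is 12 (since 12·12 = 144 = 11·13 + 1), so t ≡ 12·9 = 108 ≡ 4 (mod 13).
    Then x = 373 + 1520·4 = 6453, valid modulo lcm(1520, 13) = 19760: x ≡ 6453 (mod 19760).
Verify against each original: 6453 mod 16 = 5, 6453 mod 19 = 12, 6453 mod 5 = 3, 6453 mod 13 = 5.

x ≡ 6453 (mod 19760).


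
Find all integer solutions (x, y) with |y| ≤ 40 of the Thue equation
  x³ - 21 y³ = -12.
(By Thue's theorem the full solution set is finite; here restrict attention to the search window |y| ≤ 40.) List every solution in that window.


The equation is x³ - 21y³ = -12. For fixed y, x³ = 21·y³ − 12, so a solution requires the RHS to be a perfect cube.
Strategy: iterate y from -40 to 40, compute RHS = 21·y³ − 12, and check whether it is a (positive or negative) perfect cube.
Check small values of y:
  y = 0: RHS = -12 is not a perfect cube.
  y = 1: RHS = 9 is not a perfect cube.
  y = -1: RHS = -33 is not a perfect cube.
  y = 2: RHS = 156 is not a perfect cube.
  y = -2: RHS = -180 is not a perfect cube.
  y = 3: RHS = 555 is not a perfect cube.
  y = -3: RHS = -579 is not a perfect cube.
Continuing the search up to |y| = 40 finds no solutions either.
No (x, y) in the scanned range satisfies the equation.

No integer solutions with |y| ≤ 40.


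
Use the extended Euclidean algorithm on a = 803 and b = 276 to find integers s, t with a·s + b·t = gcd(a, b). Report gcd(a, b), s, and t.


Euclidean algorithm on (803, 276) — divide until remainder is 0:
  803 = 2 · 276 + 251
  276 = 1 · 251 + 25
  251 = 10 · 25 + 1
  25 = 25 · 1 + 0
gcd(803, 276) = 1.
Track Bezout coefficients alongside the remainders: start with r₀ = 803 = a·1 + b·0 (s = 1, t = 0) and r₁ = 276 = a·0 + b·1 (s = 0, t = 1); each new remainder r_{k+1} = r_{k-1} − q_k·r_k inherits s_{k+1} = s_{k-1} − q_k·s_k, t_{k+1} = t_{k-1} − q_k·t_k, so r_k = a·s_k + b·t_k at every step:
  q = 2: r = 251, s = 1 − 2·0 = 1, t = 0 − 2·1 = -2  (check: 803·1 + 276·(-2) = 251)
  q = 1: r = 25, s = 0 − 1·1 = -1, t = 1 − 1·(-2) = 3  (check: 803·(-1) + 276·3 = 25)
  q = 10: r = 1, s = 1 − 10·(-1) = 11, t = -2 − 10·3 = -32  (check: 803·11 + 276·(-32) = 1)
The row with r = 1 (the gcd) gives the Bezout coefficients s = 11, t = -32.
Result: 803 · (11) + 276 · (-32) = 1.

gcd(803, 276) = 1; s = 11, t = -32 (check: 803·11 + 276·(-32) = 1).


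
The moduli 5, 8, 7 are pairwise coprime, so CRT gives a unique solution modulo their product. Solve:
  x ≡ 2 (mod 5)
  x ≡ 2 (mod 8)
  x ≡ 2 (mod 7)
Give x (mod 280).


Moduli 5, 8, 7 are pairwise coprime; by CRT there is a unique solution modulo M = 5 · 8 · 7 = 280.
Solve pairwise, accumulating the modulus:
  Start with x ≡ 2 (mod 5).
  Combine with x ≡ 2 (mod 8): since gcd(5, 8) = 1, we get a unique residue mod 40.
    Write x = 2 + 5·t and substitute into x ≡ 2 (mod 8): 5·t ≡ 2 − 2 = 0 (mod 8).
    The inverse of 5 mod 8 is 5 (since 5·5 = 25 = 3·8 + 1), so t ≡ 5·0 = 0 ≡ 0 (mod 8).
    Then x = 2 + 5·0 = 2, valid modulo lcm(5, 8) = 40: x ≡ 2 (mod 40).
  Combine with x ≡ 2 (mod 7): since gcd(40, 7) = 1, we get a unique residue mod 280.
    Write x = 2 + 40·t and substitute into x ≡ 2 (mod 7): 40·t ≡ 2 − 2 = 0 (mod 7).
    Reduce coefficients mod 7: 5·t ≡ 0 (mod 7).
    The inverse of 5 mod 7 is 3 (since 5·3 = 15 = 2·7 + 1), so t ≡ 3·0 = 0 ≡ 0 (mod 7).
    Then x = 2 + 40·0 = 2, valid modulo lcm(40, 7) = 280: x ≡ 2 (mod 280).
Verify: 2 mod 5 = 2 ✓, 2 mod 8 = 2 ✓, 2 mod 7 = 2 ✓.

x ≡ 2 (mod 280).


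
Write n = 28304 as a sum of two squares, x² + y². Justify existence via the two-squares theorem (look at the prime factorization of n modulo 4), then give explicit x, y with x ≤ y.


Step 1: Factor n = 28304 = 2^4 · 29 · 61.
Step 2: Check the mod-4 condition on each prime factor: 2 = 2 (special); 29 ≡ 1 (mod 4), exponent 1; 61 ≡ 1 (mod 4), exponent 1.
All primes ≡ 3 (mod 4) appear to even exponent (or don't appear), so by the two-squares theorem n IS expressible as a sum of two squares.
Step 3: Build a representation. Group n = k² · m with k = 4 and m = 29 · 61 = 1769 (a product of primes ≡ 1 (mod 4)); a representation of m scales to one of n via (k·x)² + (k·y)² = k²(x² + y²). Each prime p ≡ 1 (mod 4) is itself a sum of two squares; find a² by testing p − a² for a perfect square:
  29: 29 − 1² = 28, 29 − 2² = 25 = 5² ⇒ 29 = 2² + 5².
  61: 61 − 1² = 60, 61 − 2² = 57, 61 − 3² = 52, 61 − 4² = 45, 61 − 5² = 36 = 6² ⇒ 61 = 5² + 6².
  Combine using the Brahmagupta–Fibonacci identity (a² + b²)(c² + d²) = (ac − bd)² + (ad + bc)² = (ac + bd)² + (ad − bc)²:
  29 · 61 = 1769: from (2² + 5²)(5² + 6²), take (2·5 − 5·6, 2·6 + 5·5) = (10 − 30, 12 + 25) = (-20, 37); dropping signs (only squares matter) gives (20, 37); check 20² + 37² = 400 + 1369 = 1769 ✓.
  Scale by k = 4: (4·20, 4·37) = (80, 148).
Step 4: Order so x ≤ y and verify: 80² + 148² = 6400 + 21904 = 28304 = n. ✓

n = 28304 = 80² + 148² (one valid representation with x ≤ y).


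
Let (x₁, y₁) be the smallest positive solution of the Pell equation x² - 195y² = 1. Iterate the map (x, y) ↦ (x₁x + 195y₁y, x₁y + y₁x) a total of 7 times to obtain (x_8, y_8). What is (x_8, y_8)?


Step 1: Find the fundamental solution (x₁, y₁) of x² - 195y² = 1.
  Expand √195 as a continued fraction. a₀ = ⌊√195⌋ = 13; iterate m_{k+1} = d_k·a_k − m_k, d_{k+1} = (195 − m_{k+1}²)/d_k, a_{k+1} = ⌊(a₀ + m_{k+1})/d_{k+1}⌋ (starting m₀ = 0, d₀ = 1), with convergents p_k = a_k·p_{k-1} + p_{k-2}, q_k = a_k·q_{k-1} + q_{k-2} (p₋₁ = 1, q₋₁ = 0):
  k = 0: a₀ = 13; p₀/q₀ = 13/1; p₀² − 195·q₀² = 169 − 195 = -26.
  k = 1: m = 13, d = 26, a = ⌊(13 + 13)/26⌋ = 1; p/q = (1·13 + 1)/(1·1 + 0) = 14/1; p² − 195·q² = 196 − 195 = 1.
  The first convergent with p² − 195·q² = 1 gives the fundamental solution (x₁, y₁) = (14, 1).
Step 2: Apply the recurrence (x_{n+1}, y_{n+1}) = (x₁x_n + 195y₁y_n, x₁y_n + y₁x_n) repeatedly.
  From (x_1, y_1) = (14, 1): x_2 = 14·14 + 195·1·1 = 391; y_2 = 14·1 + 1·14 = 28.
  From (x_2, y_2) = (391, 28): x_3 = 14·391 + 195·1·28 = 10934; y_3 = 14·28 + 1·391 = 783.
  From (x_3, y_3) = (10934, 783): x_4 = 14·10934 + 195·1·783 = 305761; y_4 = 14·783 + 1·10934 = 21896.
  From (x_4, y_4) = (305761, 21896): x_5 = 14·305761 + 195·1·21896 = 8550374; y_5 = 14·21896 + 1·305761 = 612305.
  From (x_5, y_5) = (8550374, 612305): x_6 = 14·8550374 + 195·1·612305 = 239104711; y_6 = 14·612305 + 1·8550374 = 17122644.
  From (x_6, y_6) = (239104711, 17122644): x_7 = 14·239104711 + 195·1·17122644 = 6686381534; y_7 = 14·17122644 + 1·239104711 = 478821727.
  From (x_7, y_7) = (6686381534, 478821727): x_8 = 14·6686381534 + 195·1·478821727 = 186979578241; y_8 = 14·478821727 + 1·6686381534 = 13389885712.
Step 3: Verify x_8² - 195·y_8² = 34961362679182240654081 - 34961362679182240654080 = 1 (should be 1). ✓

(x_1, y_1) = (14, 1); (x_8, y_8) = (186979578241, 13389885712).


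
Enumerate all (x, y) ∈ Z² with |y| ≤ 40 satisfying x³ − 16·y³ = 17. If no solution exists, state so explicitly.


The equation is x³ - 16y³ = 17. For fixed y, x³ = 16·y³ + 17, so a solution requires the RHS to be a perfect cube.
Strategy: iterate y from -40 to 40, compute RHS = 16·y³ + 17, and check whether it is a (positive or negative) perfect cube.
Check small values of y:
  y = 0: RHS = 17 is not a perfect cube.
  y = 1: RHS = 33 is not a perfect cube.
  y = -1: RHS = 1 = (1)³ ⇒ x = 1 works.
  y = 2: RHS = 145 is not a perfect cube.
  y = -2: RHS = -111 is not a perfect cube.
  y = 3: RHS = 449 is not a perfect cube.
  y = -3: RHS = -415 is not a perfect cube.
Continuing the search up to |y| = 40 finds no further solutions beyond those listed.
Collected solutions: (1, -1).

Solutions (with |y| ≤ 40): (1, -1).


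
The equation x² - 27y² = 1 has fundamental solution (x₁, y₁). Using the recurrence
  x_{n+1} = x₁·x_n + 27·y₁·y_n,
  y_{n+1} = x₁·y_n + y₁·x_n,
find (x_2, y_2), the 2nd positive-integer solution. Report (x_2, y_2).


Step 1: Find the fundamental solution (x₁, y₁) of x² - 27y² = 1.
  Expand √27 as a continued fraction. a₀ = ⌊√27⌋ = 5; iterate m_{k+1} = d_k·a_k − m_k, d_{k+1} = (27 − m_{k+1}²)/d_k, a_{k+1} = ⌊(a₀ + m_{k+1})/d_{k+1}⌋ (starting m₀ = 0, d₀ = 1), with convergents p_k = a_k·p_{k-1} + p_{k-2}, q_k = a_k·q_{k-1} + q_{k-2} (p₋₁ = 1, q₋₁ = 0):
  k = 0: a₀ = 5; p₀/q₀ = 5/1; p₀² − 27·q₀² = 25 − 27 = -2.
  k = 1: m = 5, d = 2, a = ⌊(5 + 5)/2⌋ = 5; p/q = (5·5 + 1)/(5·1 + 0) = 26/5; p² − 27·q² = 676 − 675 = 1.
  The first convergent with p² − 27·q² = 1 gives the fundamental solution (x₁, y₁) = (26, 5).
Step 2: Apply the recurrence (x_{n+1}, y_{n+1}) = (x₁x_n + 27y₁y_n, x₁y_n + y₁x_n) repeatedly.
  From (x_1, y_1) = (26, 5): x_2 = 26·26 + 27·5·5 = 1351; y_2 = 26·5 + 5·26 = 260.
Step 3: Verify x_2² - 27·y_2² = 1825201 - 1825200 = 1 (should be 1). ✓

(x_1, y_1) = (26, 5); (x_2, y_2) = (1351, 260).


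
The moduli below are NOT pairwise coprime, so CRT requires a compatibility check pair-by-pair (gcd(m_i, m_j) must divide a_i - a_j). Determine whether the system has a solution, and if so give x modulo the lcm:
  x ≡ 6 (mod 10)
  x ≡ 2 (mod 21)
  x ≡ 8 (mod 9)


Moduli 10, 21, 9 are not pairwise coprime, so CRT works modulo lcm(m_i) when all pairwise compatibility conditions hold.
Pairwise compatibility: gcd(m_i, m_j) must divide a_i - a_j for every pair.
Merge one congruence at a time:
  Start: x ≡ 6 (mod 10).
  Combine with x ≡ 2 (mod 21): gcd(10, 21) = 1; 2 - 6 = -4, which IS divisible by 1, so compatible.
    Write x = 6 + 10·t and substitute into x ≡ 2 (mod 21): 10·t ≡ 2 − 6 = -4 (mod 21).
    Reduce coefficients mod 21: 10·t ≡ 17 (mod 21).
    The inverse of 10 mod 21 is 19 (since 10·19 = 190 = 9·21 + 1), so t ≡ 19·17 = 323 ≡ 8 (mod 21).
    Then x = 6 + 10·8 = 86, valid modulo lcm(10, 21) = 210: x ≡ 86 (mod 210).
  Combine with x ≡ 8 (mod 9): gcd(210, 9) = 3; 8 - 86 = -78, which IS divisible by 3, so compatible.
    Write x = 86 + 210·t and substitute into x ≡ 8 (mod 9): 210·t ≡ 8 − 86 = -78 (mod 9).
    Divide the congruence (and modulus) by g = 3: 70·t ≡ -26 (mod 3).
    Reduce coefficients mod 3: 1·t ≡ 1 (mod 3).
    So t ≡ 1 (mod 3).
    Then x = 86 + 210·1 = 296, valid modulo lcm(210, 9) = 630: x ≡ 296 (mod 630).
Verify: 296 mod 10 = 6, 296 mod 21 = 2, 296 mod 9 = 8.

x ≡ 296 (mod 630).


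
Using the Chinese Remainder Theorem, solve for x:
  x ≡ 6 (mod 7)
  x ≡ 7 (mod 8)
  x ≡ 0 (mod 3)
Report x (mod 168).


Moduli 7, 8, 3 are pairwise coprime; by CRT there is a unique solution modulo M = 7 · 8 · 3 = 168.
Solve pairwise, accumulating the modulus:
  Start with x ≡ 6 (mod 7).
  Combine with x ≡ 7 (mod 8): since gcd(7, 8) = 1, we get a unique residue mod 56.
    Write x = 6 + 7·t and substitute into x ≡ 7 (mod 8): 7·t ≡ 7 − 6 = 1 (mod 8).
    The inverse of 7 mod 8 is 7 (since 7·7 = 49 = 6·8 + 1), so t ≡ 7·1 = 7 ≡ 7 (mod 8).
    Then x = 6 + 7·7 = 55, valid modulo lcm(7, 8) = 56: x ≡ 55 (mod 56).
  Combine with x ≡ 0 (mod 3): since gcd(56, 3) = 1, we get a unique residue mod 168.
    Write x = 55 + 56·t and substitute into x ≡ 0 (mod 3): 56·t ≡ 0 − 55 = -55 (mod 3).
    Reduce coefficients mod 3: 2·t ≡ 2 (mod 3).
    The inverse of 2 mod 3 is 2 (since 2·2 = 4 = 1·3 + 1), so t ≡ 2·2 = 4 ≡ 1 (mod 3).
    Then x = 55 + 56·1 = 111, valid modulo lcm(56, 3) = 168: x ≡ 111 (mod 168).
Verify: 111 mod 7 = 6 ✓, 111 mod 8 = 7 ✓, 111 mod 3 = 0 ✓.

x ≡ 111 (mod 168).


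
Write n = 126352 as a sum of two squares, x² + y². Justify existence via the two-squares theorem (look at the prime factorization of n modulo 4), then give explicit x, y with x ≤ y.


Step 1: Factor n = 126352 = 2^4 · 53 · 149.
Step 2: Check the mod-4 condition on each prime factor: 2 = 2 (special); 53 ≡ 1 (mod 4), exponent 1; 149 ≡ 1 (mod 4), exponent 1.
All primes ≡ 3 (mod 4) appear to even exponent (or don't appear), so by the two-squares theorem n IS expressible as a sum of two squares.
Step 3: Build a representation. Group n = k² · m with k = 4 and m = 53 · 149 = 7897 (a product of primes ≡ 1 (mod 4)); a representation of m scales to one of n via (k·x)² + (k·y)² = k²(x² + y²). Each prime p ≡ 1 (mod 4) is itself a sum of two squares; find a² by testing p − a² for a perfect square:
  53: 53 − 1² = 52, 53 − 2² = 49 = 7² ⇒ 53 = 2² + 7².
  149: 149 − 1² = 148, 149 − 2² = 145, 149 − 3² = 140, 149 − 4² = 133, 149 − 5² = 124, 149 − 6² = 113, 149 − 7² = 100 = 10² ⇒ 149 = 7² + 10².
  Combine using the Brahmagupta–Fibonacci identity (a² + b²)(c² + d²) = (ac − bd)² + (ad + bc)² = (ac + bd)² + (ad − bc)²:
  53 · 149 = 7897: from (2² + 7²)(7² + 10²), take (2·7 − 7·10, 2·10 + 7·7) = (14 − 70, 20 + 49) = (-56, 69); dropping signs (only squares matter) gives (56, 69); check 56² + 69² = 3136 + 4761 = 7897 ✓.
  Scale by k = 4: (4·56, 4·69) = (224, 276).
Step 4: Order so x ≤ y and verify: 224² + 276² = 50176 + 76176 = 126352 = n. ✓

n = 126352 = 224² + 276² (one valid representation with x ≤ y).


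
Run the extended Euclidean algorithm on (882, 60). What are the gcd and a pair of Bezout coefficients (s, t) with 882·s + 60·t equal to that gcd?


Euclidean algorithm on (882, 60) — divide until remainder is 0:
  882 = 14 · 60 + 42
  60 = 1 · 42 + 18
  42 = 2 · 18 + 6
  18 = 3 · 6 + 0
gcd(882, 60) = 6.
Track Bezout coefficients alongside the remainders: start with r₀ = 882 = a·1 + b·0 (s = 1, t = 0) and r₁ = 60 = a·0 + b·1 (s = 0, t = 1); each new remainder r_{k+1} = r_{k-1} − q_k·r_k inherits s_{k+1} = s_{k-1} − q_k·s_k, t_{k+1} = t_{k-1} − q_k·t_k, so r_k = a·s_k + b·t_k at every step:
  q = 14: r = 42, s = 1 − 14·0 = 1, t = 0 − 14·1 = -14  (check: 882·1 + 60·(-14) = 42)
  q = 1: r = 18, s = 0 − 1·1 = -1, t = 1 − 1·(-14) = 15  (check: 882·(-1) + 60·15 = 18)
  q = 2: r = 6, s = 1 − 2·(-1) = 3, t = -14 − 2·15 = -44  (check: 882·3 + 60·(-44) = 6)
The row with r = 6 (the gcd) gives the Bezout coefficients s = 3, t = -44.
Result: 882 · (3) + 60 · (-44) = 6.

gcd(882, 60) = 6; s = 3, t = -44 (check: 882·3 + 60·(-44) = 6).


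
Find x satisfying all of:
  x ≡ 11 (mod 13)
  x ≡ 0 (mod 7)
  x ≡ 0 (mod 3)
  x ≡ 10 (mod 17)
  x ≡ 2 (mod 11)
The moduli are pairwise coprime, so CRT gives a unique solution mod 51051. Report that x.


Product of moduli M = 13 · 7 · 3 · 17 · 11 = 51051.
Merge one congruence at a time:
  Start: x ≡ 11 (mod 13).
  Combine with x ≡ 0 (mod 7); new modulus lcm = 91.
    Write x = 11 + 13·t and substitute into x ≡ 0 (mod 7): 13·t ≡ 0 − 11 = -11 (mod 7).
    Reduce coefficients mod 7: 6·t ≡ 3 (mod 7).
    The inverse of 6 mod 7 is 6 (since 6·6 = 36 = 5·7 + 1), so t ≡ 6·3 = 18 ≡ 4 (mod 7).
    Then x = 11 + 13·4 = 63, valid modulo lcm(13, 7) = 91: x ≡ 63 (mod 91).
  Combine with x ≡ 0 (mod 3); new modulus lcm = 273.
    Write x = 63 + 91·t and substitute into x ≡ 0 (mod 3): 91·t ≡ 0 − 63 = -63 (mod 3).
    Reduce coefficients mod 3: 1·t ≡ 0 (mod 3).
    So t ≡ 0 (mod 3).
    Then x = 63 + 91·0 = 63, valid modulo lcm(91, 3) = 273: x ≡ 63 (mod 273).
  Combine with x ≡ 10 (mod 17); new modulus lcm = 4641.
    Write x = 63 + 273·t and substitute into x ≡ 10 (mod 17): 273·t ≡ 10 − 63 = -53 (mod 17).
    Reduce coefficients mod 17: 1·t ≡ 15 (mod 17).
    So t ≡ 15 (mod 17).
    Then x = 63 + 273·15 = 4158, valid modulo lcm(273, 17) = 4641: x ≡ 4158 (mod 4641).
  Combine with x ≡ 2 (mod 11); new modulus lcm = 51051.
    Write x = 4158 + 4641·t and substitute into x ≡ 2 (mod 11): 4641·t ≡ 2 − 4158 = -4156 (mod 11).
    Reduce coefficients mod 11: 10·t ≡ 2 (mod 11).
    The inverse of 10 mod 11 is 10 (since 10·10 = 100 = 9·11 + 1), so t ≡ 10·2 = 20 ≡ 9 (mod 11).
    Then x = 4158 + 4641·9 = 45927, valid modulo lcm(4641, 11) = 51051: x ≡ 45927 (mod 51051).
Verify against each original: 45927 mod 13 = 11, 45927 mod 7 = 0, 45927 mod 3 = 0, 45927 mod 17 = 10, 45927 mod 11 = 2.

x ≡ 45927 (mod 51051).


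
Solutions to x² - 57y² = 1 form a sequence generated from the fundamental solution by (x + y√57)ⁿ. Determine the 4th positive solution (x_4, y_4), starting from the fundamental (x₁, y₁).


Step 1: Find the fundamental solution (x₁, y₁) of x² - 57y² = 1.
  Expand √57 as a continued fraction. a₀ = ⌊√57⌋ = 7; iterate m_{k+1} = d_k·a_k − m_k, d_{k+1} = (57 − m_{k+1}²)/d_k, a_{k+1} = ⌊(a₀ + m_{k+1})/d_{k+1}⌋ (starting m₀ = 0, d₀ = 1), with convergents p_k = a_k·p_{k-1} + p_{k-2}, q_k = a_k·q_{k-1} + q_{k-2} (p₋₁ = 1, q₋₁ = 0):
  k = 0: a₀ = 7; p₀/q₀ = 7/1; p₀² − 57·q₀² = 49 − 57 = -8.
  k = 1: m = 7, d = 8, a = ⌊(7 + 7)/8⌋ = 1; p/q = (1·7 + 1)/(1·1 + 0) = 8/1; p² − 57·q² = 64 − 57 = 7.
  k = 2: m = 1, d = 7, a = ⌊(7 + 1)/7⌋ = 1; p/q = (1·8 + 7)/(1·1 + 1) = 15/2; p² − 57·q² = 225 − 228 = -3.
  k = 3: m = 6, d = 3, a = ⌊(7 + 6)/3⌋ = 4; p/q = (4·15 + 8)/(4·2 + 1) = 68/9; p² − 57·q² = 4624 − 4617 = 7.
  k = 4: m = 6, d = 7, a = ⌊(7 + 6)/7⌋ = 1; p/q = (1·68 + 15)/(1·9 + 2) = 83/11; p² − 57·q² = 6889 − 6897 = -8.
  k = 5: m = 1, d = 8, a = ⌊(7 + 1)/8⌋ = 1; p/q = (1·83 + 68)/(1·11 + 9) = 151/20; p² − 57·q² = 22801 − 22800 = 1.
  The first convergent with p² − 57·q² = 1 gives the fundamental solution (x₁, y₁) = (151, 20).
Step 2: Apply the recurrence (x_{n+1}, y_{n+1}) = (x₁x_n + 57y₁y_n, x₁y_n + y₁x_n) repeatedly.
  From (x_1, y_1) = (151, 20): x_2 = 151·151 + 57·20·20 = 45601; y_2 = 151·20 + 20·151 = 6040.
  From (x_2, y_2) = (45601, 6040): x_3 = 151·45601 + 57·20·6040 = 13771351; y_3 = 151·6040 + 20·45601 = 1824060.
  From (x_3, y_3) = (13771351, 1824060): x_4 = 151·13771351 + 57·20·1824060 = 4158902401; y_4 = 151·1824060 + 20·13771351 = 550860080.
Step 3: Verify x_4² - 57·y_4² = 17296469181043564801 - 17296469181043564800 = 1 (should be 1). ✓

(x_1, y_1) = (151, 20); (x_4, y_4) = (4158902401, 550860080).


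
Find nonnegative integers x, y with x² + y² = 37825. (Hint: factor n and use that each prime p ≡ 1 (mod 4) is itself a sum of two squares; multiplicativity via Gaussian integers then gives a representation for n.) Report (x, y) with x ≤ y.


Step 1: Factor n = 37825 = 5^2 · 17 · 89.
Step 2: Check the mod-4 condition on each prime factor: 5 ≡ 1 (mod 4), exponent 2; 17 ≡ 1 (mod 4), exponent 1; 89 ≡ 1 (mod 4), exponent 1.
All primes ≡ 3 (mod 4) appear to even exponent (or don't appear), so by the two-squares theorem n IS expressible as a sum of two squares.
Step 3: Build a representation. Group n = k² · m with k = 5 and m = 17 · 89 = 1513 (a product of primes ≡ 1 (mod 4)); a representation of m scales to one of n via (k·x)² + (k·y)² = k²(x² + y²). Each prime p ≡ 1 (mod 4) is itself a sum of two squares; find a² by testing p − a² for a perfect square:
  17: 17 − 1² = 16 = 4² ⇒ 17 = 1² + 4².
  89: 89 − 1² = 88, 89 − 2² = 85, 89 − 3² = 80, 89 − 4² = 73, 89 − 5² = 64 = 8² ⇒ 89 = 5² + 8².
  Combine using the Brahmagupta–Fibonacci identity (a² + b²)(c² + d²) = (ac − bd)² + (ad + bc)² = (ac + bd)² + (ad − bc)²:
  17 · 89 = 1513: from (1² + 4²)(5² + 8²), take (1·5 − 4·8, 1·8 + 4·5) = (5 − 32, 8 + 20) = (-27, 28); dropping signs (only squares matter) gives (27, 28); check 27² + 28² = 729 + 784 = 1513 ✓.
  Scale by k = 5: (5·27, 5·28) = (135, 140).
Step 4: Order so x ≤ y and verify: 135² + 140² = 18225 + 19600 = 37825 = n. ✓

n = 37825 = 135² + 140² (one valid representation with x ≤ y).


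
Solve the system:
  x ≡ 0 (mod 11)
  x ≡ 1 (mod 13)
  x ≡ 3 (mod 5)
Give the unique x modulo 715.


Moduli 11, 13, 5 are pairwise coprime; by CRT there is a unique solution modulo M = 11 · 13 · 5 = 715.
Solve pairwise, accumulating the modulus:
  Start with x ≡ 0 (mod 11).
  Combine with x ≡ 1 (mod 13): since gcd(11, 13) = 1, we get a unique residue mod 143.
    Write x = 0 + 11·t and substitute into x ≡ 1 (mod 13): 11·t ≡ 1 − 0 = 1 (mod 13).
    The inverse of 11 mod 13 is 6 (since 11·6 = 66 = 5·13 + 1), so t ≡ 6·1 = 6 ≡ 6 (mod 13).
    Then x = 0 + 11·6 = 66, valid modulo lcm(11, 13) = 143: x ≡ 66 (mod 143).
  Combine with x ≡ 3 (mod 5): since gcd(143, 5) = 1, we get a unique residue mod 715.
    Write x = 66 + 143·t and substitute into x ≡ 3 (mod 5): 143·t ≡ 3 − 66 = -63 (mod 5).
    Reduce coefficients mod 5: 3·t ≡ 2 (mod 5).
    The inverse of 3 mod 5 is 2 (since 3·2 = 6 = 1·5 + 1), so t ≡ 2·2 = 4 ≡ 4 (mod 5).
    Then x = 66 + 143·4 = 638, valid modulo lcm(143, 5) = 715: x ≡ 638 (mod 715).
Verify: 638 mod 11 = 0 ✓, 638 mod 13 = 1 ✓, 638 mod 5 = 3 ✓.

x ≡ 638 (mod 715).


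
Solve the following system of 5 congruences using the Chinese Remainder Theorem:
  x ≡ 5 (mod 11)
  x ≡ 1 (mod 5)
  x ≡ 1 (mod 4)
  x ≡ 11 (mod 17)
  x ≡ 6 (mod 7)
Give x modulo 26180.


Product of moduli M = 11 · 5 · 4 · 17 · 7 = 26180.
Merge one congruence at a time:
  Start: x ≡ 5 (mod 11).
  Combine with x ≡ 1 (mod 5); new modulus lcm = 55.
    Write x = 5 + 11·t and substitute into x ≡ 1 (mod 5): 11·t ≡ 1 − 5 = -4 (mod 5).
    Reduce coefficients mod 5: 1·t ≡ 1 (mod 5).
    So t ≡ 1 (mod 5).
    Then x = 5 + 11·1 = 16, valid modulo lcm(11, 5) = 55: x ≡ 16 (mod 55).
  Combine with x ≡ 1 (mod 4); new modulus lcm = 220.
    Write x = 16 + 55·t and substitute into x ≡ 1 (mod 4): 55·t ≡ 1 − 16 = -15 (mod 4).
    Reduce coefficients mod 4: 3·t ≡ 1 (mod 4).
    The inverse of 3 mod 4 is 3 (since 3·3 = 9 = 2·4 + 1), so t ≡ 3·1 = 3 ≡ 3 (mod 4).
    Then x = 16 + 55·3 = 181, valid modulo lcm(55, 4) = 220: x ≡ 181 (mod 220).
  Combine with x ≡ 11 (mod 17); new modulus lcm = 3740.
    Write x = 181 + 220·t and substitute into x ≡ 11 (mod 17): 220·t ≡ 11 − 181 = -170 (mod 17).
    Reduce coefficients mod 17: 16·t ≡ 0 (mod 17).
    The inverse of 16 mod 17 is 16 (since 16·16 = 256 = 15·17 + 1), so t ≡ 16·0 = 0 ≡ 0 (mod 17).
    Then x = 181 + 220·0 = 181, valid modulo lcm(220, 17) = 3740: x ≡ 181 (mod 3740).
  Combine with x ≡ 6 (mod 7); new modulus lcm = 26180.
    Write x = 181 + 3740·t and substitute into x ≡ 6 (mod 7): 3740·t ≡ 6 − 181 = -175 (mod 7).
    Reduce coefficients mod 7: 2·t ≡ 0 (mod 7).
    The inverse of 2 mod 7 is 4 (since 2·4 = 8 = 1·7 + 1), so t ≡ 4·0 = 0 ≡ 0 (mod 7).
    Then x = 181 + 3740·0 = 181, valid modulo lcm(3740, 7) = 26180: x ≡ 181 (mod 26180).
Verify against each original: 181 mod 11 = 5, 181 mod 5 = 1, 181 mod 4 = 1, 181 mod 17 = 11, 181 mod 7 = 6.

x ≡ 181 (mod 26180).


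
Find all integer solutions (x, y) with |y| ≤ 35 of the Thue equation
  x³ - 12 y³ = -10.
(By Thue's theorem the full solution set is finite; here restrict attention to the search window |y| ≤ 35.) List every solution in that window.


The equation is x³ - 12y³ = -10. For fixed y, x³ = 12·y³ − 10, so a solution requires the RHS to be a perfect cube.
Strategy: iterate y from -35 to 35, compute RHS = 12·y³ − 10, and check whether it is a (positive or negative) perfect cube.
Check small values of y:
  y = 0: RHS = -10 is not a perfect cube.
  y = 1: RHS = 2 is not a perfect cube.
  y = -1: RHS = -22 is not a perfect cube.
  y = 2: RHS = 86 is not a perfect cube.
  y = -2: RHS = -106 is not a perfect cube.
  y = 3: RHS = 314 is not a perfect cube.
  y = -3: RHS = -334 is not a perfect cube.
Continuing the search up to |y| = 35 finds no solutions either.
No (x, y) in the scanned range satisfies the equation.

No integer solutions with |y| ≤ 35.


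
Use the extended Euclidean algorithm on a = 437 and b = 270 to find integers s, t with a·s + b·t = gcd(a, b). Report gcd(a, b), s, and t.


Euclidean algorithm on (437, 270) — divide until remainder is 0:
  437 = 1 · 270 + 167
  270 = 1 · 167 + 103
  167 = 1 · 103 + 64
  103 = 1 · 64 + 39
  64 = 1 · 39 + 25
  39 = 1 · 25 + 14
  25 = 1 · 14 + 11
  14 = 1 · 11 + 3
  11 = 3 · 3 + 2
  3 = 1 · 2 + 1
  2 = 2 · 1 + 0
gcd(437, 270) = 1.
Track Bezout coefficients alongside the remainders: start with r₀ = 437 = a·1 + b·0 (s = 1, t = 0) and r₁ = 270 = a·0 + b·1 (s = 0, t = 1); each new remainder r_{k+1} = r_{k-1} − q_k·r_k inherits s_{k+1} = s_{k-1} − q_k·s_k, t_{k+1} = t_{k-1} − q_k·t_k, so r_k = a·s_k + b·t_k at every step:
  q = 1: r = 167, s = 1 − 1·0 = 1, t = 0 − 1·1 = -1  (check: 437·1 + 270·(-1) = 167)
  q = 1: r = 103, s = 0 − 1·1 = -1, t = 1 − 1·(-1) = 2  (check: 437·(-1) + 270·2 = 103)
  q = 1: r = 64, s = 1 − 1·(-1) = 2, t = -1 − 1·2 = -3  (check: 437·2 + 270·(-3) = 64)
  q = 1: r = 39, s = -1 − 1·2 = -3, t = 2 − 1·(-3) = 5  (check: 437·(-3) + 270·5 = 39)
  q = 1: r = 25, s = 2 − 1·(-3) = 5, t = -3 − 1·5 = -8  (check: 437·5 + 270·(-8) = 25)
  q = 1: r = 14, s = -3 − 1·5 = -8, t = 5 − 1·(-8) = 13  (check: 437·(-8) + 270·13 = 14)
  q = 1: r = 11, s = 5 − 1·(-8) = 13, t = -8 − 1·13 = -21  (check: 437·13 + 270·(-21) = 11)
  q = 1: r = 3, s = -8 − 1·13 = -21, t = 13 − 1·(-21) = 34  (check: 437·(-21) + 270·34 = 3)
  q = 3: r = 2, s = 13 − 3·(-21) = 76, t = -21 − 3·34 = -123  (check: 437·76 + 270·(-123) = 2)
  q = 1: r = 1, s = -21 − 1·76 = -97, t = 34 − 1·(-123) = 157  (check: 437·(-97) + 270·157 = 1)
The row with r = 1 (the gcd) gives the Bezout coefficients s = -97, t = 157.
Result: 437 · (-97) + 270 · (157) = 1.

gcd(437, 270) = 1; s = -97, t = 157 (check: 437·(-97) + 270·157 = 1).
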